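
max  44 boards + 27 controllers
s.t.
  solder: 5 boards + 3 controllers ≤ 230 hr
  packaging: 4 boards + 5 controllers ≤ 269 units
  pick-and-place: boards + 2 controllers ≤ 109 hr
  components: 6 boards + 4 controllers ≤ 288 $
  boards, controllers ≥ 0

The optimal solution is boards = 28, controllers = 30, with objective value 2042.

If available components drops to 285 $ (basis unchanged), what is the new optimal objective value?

2037.5

Binding: solder and components. Non-binding: packaging (7 unused), pick-and-place (21 unused).
Slack constraints have shadow price 0 (complementary slackness).
Dual feasibility on the basic columns requires 5·y_solder + 6·y_components = 44, 3·y_solder + 4·y_components = 27.
Solving: y_solder = 7, y_components = 1.5.
Δz = y_components·Δb = 1.5 × (-3) = -4.5, so new z* = 2042 − 4.5 = 2037.5.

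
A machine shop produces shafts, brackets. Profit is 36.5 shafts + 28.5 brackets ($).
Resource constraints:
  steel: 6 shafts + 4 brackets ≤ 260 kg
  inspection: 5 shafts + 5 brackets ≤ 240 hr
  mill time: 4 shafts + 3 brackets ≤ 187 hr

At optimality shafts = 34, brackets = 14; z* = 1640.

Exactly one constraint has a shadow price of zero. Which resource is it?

steel: 260/260 (binding)
inspection: 240/240 (binding)
mill time: 178/187 (slack 9)
By complementary slackness, a constraint with positive slack has shadow price 0 → mill time.

mill time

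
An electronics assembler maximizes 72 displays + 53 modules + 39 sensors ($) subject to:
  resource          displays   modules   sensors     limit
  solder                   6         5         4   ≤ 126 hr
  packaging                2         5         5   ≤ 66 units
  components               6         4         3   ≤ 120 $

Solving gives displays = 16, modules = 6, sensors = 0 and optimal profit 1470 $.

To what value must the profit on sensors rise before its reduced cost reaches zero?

41

At the optimum: solder uses 126 of 126 (binding); packaging uses 62 of 66 (slack = 4); components uses 120 of 120 (binding).
Since packaging is not tight, its dual is 0.
Dual feasibility on the basic columns requires 6·y_solder + 6·y_components = 72, 5·y_solder + 4·y_components = 53.
This yields shadow prices y_solder = 5, y_components = 7.
sensors enters the basis when its profit ≥ yᵀa₃ = 5·4 + 7·3 = 41.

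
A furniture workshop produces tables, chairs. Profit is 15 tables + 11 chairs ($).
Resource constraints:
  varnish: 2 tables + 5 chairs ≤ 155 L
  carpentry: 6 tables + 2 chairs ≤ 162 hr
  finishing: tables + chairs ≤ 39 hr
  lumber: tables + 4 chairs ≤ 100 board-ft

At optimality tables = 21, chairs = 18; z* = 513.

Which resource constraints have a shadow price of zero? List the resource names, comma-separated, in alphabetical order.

lumber, varnish

varnish: 132/155 (slack 23)
carpentry: 162/162 (binding)
finishing: 39/39 (binding)
lumber: 93/100 (slack 7)
By complementary slackness, a constraint with positive slack has shadow price 0 → lumber, varnish.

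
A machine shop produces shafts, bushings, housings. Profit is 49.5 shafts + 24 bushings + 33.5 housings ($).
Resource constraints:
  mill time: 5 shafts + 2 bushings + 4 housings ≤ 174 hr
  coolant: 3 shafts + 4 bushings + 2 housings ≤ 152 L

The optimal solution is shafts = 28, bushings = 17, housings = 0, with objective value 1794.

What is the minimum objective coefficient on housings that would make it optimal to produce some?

Check each constraint at x*: mill time 174/174 (tight); coolant 152/152 (tight).
From A_Bᵀ y = c: 5·y_mill time + 3·y_coolant = 49.5; 2·y_mill time + 4·y_coolant = 24.
→ y_mill time = 9 and y_coolant = 1.5.
housings enters the basis when its profit ≥ yᵀa₃ = 9·4 + 1.5·2 = 39.

39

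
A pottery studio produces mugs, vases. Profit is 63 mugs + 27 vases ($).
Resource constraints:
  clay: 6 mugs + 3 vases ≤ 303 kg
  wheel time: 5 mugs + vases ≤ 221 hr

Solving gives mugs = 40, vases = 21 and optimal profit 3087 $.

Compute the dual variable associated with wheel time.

At the optimum: clay uses 303 of 303 (binding); wheel time uses 221 of 221 (binding).
Dual feasibility on the basic columns requires 6·y_clay + 5·y_wheel time = 63, 3·y_clay + 1·y_wheel time = 27.
This yields shadow prices y_clay = 8, y_wheel time = 3.
Shadow price of wheel time = 3.

3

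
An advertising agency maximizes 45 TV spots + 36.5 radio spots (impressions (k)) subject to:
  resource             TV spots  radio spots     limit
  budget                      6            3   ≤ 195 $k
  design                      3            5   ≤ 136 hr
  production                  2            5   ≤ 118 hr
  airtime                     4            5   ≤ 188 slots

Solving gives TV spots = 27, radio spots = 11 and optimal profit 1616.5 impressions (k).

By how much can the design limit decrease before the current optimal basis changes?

38.5

Binding constraints: budget, design. The basis is B = [[6,3],[3,5]] with det 21.
Per unit decrease in design, x* moves by d = (0.1429, -0.2857).
The basis stays optimal until radio spots reaches 0; allowable decrease = 38.5 hr.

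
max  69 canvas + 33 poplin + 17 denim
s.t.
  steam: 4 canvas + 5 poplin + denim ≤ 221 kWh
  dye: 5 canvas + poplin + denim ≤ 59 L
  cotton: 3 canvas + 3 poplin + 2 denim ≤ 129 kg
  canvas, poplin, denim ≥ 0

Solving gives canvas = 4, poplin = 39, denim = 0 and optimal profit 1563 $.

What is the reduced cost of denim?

Check each constraint at x*: steam 211/221 (slack 10); dye 59/59 (tight); cotton 129/129 (tight).
Slack constraints have shadow price 0 (complementary slackness).
Dual feasibility on the basic columns requires 5·y_dye + 3·y_cotton = 69, 1·y_dye + 3·y_cotton = 33.
Solving: y_dye = 9, y_cotton = 8.
Reduced cost of denim: c₃ − yᵀa₃ = 17 − (9·1 + 8·2) = 17 − 25 = -8.

-8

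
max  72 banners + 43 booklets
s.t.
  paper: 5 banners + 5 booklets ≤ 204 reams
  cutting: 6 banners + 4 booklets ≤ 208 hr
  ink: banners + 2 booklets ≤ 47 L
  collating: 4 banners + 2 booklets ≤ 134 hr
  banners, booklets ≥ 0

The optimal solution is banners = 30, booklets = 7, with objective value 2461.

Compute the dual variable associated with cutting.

7

At the optimum: paper uses 185 of 204 (slack = 19); cutting uses 208 of 208 (binding); ink uses 44 of 47 (slack = 3); collating uses 134 of 134 (binding).
By complementary slackness, y = 0 for the non-binding constraints.
Dual feasibility on the basic columns requires 6·y_cutting + 4·y_collating = 72, 4·y_cutting + 2·y_collating = 43.
→ y_cutting = 7 and y_collating = 7.5.
Shadow price of cutting = 7.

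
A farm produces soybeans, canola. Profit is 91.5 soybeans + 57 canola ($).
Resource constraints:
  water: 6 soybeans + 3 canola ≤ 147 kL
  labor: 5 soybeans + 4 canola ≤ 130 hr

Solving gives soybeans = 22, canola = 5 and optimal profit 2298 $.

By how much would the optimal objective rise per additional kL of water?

9

Check each constraint at x*: water 147/147 (tight); labor 130/130 (tight).
Dual feasibility on the basic columns requires 6·y_water + 5·y_labor = 91.5, 3·y_water + 4·y_labor = 57.
→ y_water = 9 and y_labor = 7.5.
Shadow price of water = 9.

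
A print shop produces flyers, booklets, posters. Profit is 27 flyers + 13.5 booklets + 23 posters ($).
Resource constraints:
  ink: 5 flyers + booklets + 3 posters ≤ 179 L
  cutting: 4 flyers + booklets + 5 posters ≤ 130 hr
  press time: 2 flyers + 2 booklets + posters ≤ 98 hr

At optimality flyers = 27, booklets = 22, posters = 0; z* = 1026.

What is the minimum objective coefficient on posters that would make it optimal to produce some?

Check each constraint at x*: ink 157/179 (slack 22); cutting 130/130 (tight); press time 98/98 (tight).
By complementary slackness, y = 0 for the non-binding constraint.
The binding rows give the dual system: 4·y_cutting + 2·y_press time = 27 and 1·y_cutting + 2·y_press time = 13.5.
Solving: y_cutting = 4.5, y_press time = 4.5.
posters enters the basis when its profit ≥ yᵀa₃ = 4.5·5 + 4.5·1 = 27.

27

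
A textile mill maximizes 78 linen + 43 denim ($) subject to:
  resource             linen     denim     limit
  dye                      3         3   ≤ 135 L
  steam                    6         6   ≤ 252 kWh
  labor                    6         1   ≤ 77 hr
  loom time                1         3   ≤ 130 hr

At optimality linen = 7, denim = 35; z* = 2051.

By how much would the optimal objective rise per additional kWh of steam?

Binding: steam and labor. Non-binding: dye (9 unused), loom time (18 unused).
By complementary slackness, y = 0 for the non-binding constraints.
Dual feasibility on the basic columns requires 6·y_steam + 6·y_labor = 78, 6·y_steam + 1·y_labor = 43.
→ y_steam = 6 and y_labor = 7.
Shadow price of steam = 6.

6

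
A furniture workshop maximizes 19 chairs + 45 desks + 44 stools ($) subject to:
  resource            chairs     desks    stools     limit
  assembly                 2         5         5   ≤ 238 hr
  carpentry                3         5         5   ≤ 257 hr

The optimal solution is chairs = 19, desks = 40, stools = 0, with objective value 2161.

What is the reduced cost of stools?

-1

Check each constraint at x*: assembly 238/238 (tight); carpentry 257/257 (tight).
Dual feasibility on the basic columns requires 2·y_assembly + 3·y_carpentry = 19, 5·y_assembly + 5·y_carpentry = 45.
Solving: y_assembly = 8, y_carpentry = 1.
Reduced cost of stools: c₃ − yᵀa₃ = 44 − (8·5 + 1·5) = 44 − 45 = -1.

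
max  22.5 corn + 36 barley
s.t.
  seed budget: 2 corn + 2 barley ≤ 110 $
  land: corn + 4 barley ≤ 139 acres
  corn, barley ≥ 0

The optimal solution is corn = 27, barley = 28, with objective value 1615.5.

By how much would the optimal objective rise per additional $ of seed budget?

9

At the optimum: seed budget uses 110 of 110 (binding); land uses 139 of 139 (binding).
From A_Bᵀ y = c: 2·y_seed budget + 1·y_land = 22.5; 2·y_seed budget + 4·y_land = 36.
Solving: y_seed budget = 9, y_land = 4.5.
Shadow price of seed budget = 9.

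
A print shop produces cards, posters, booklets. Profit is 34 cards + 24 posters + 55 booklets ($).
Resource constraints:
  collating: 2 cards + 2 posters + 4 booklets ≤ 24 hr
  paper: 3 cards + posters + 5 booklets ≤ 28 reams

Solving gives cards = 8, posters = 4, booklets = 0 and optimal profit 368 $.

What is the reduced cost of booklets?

Check each constraint at x*: collating 24/24 (tight); paper 28/28 (tight).
Dual feasibility on the basic columns requires 2·y_collating + 3·y_paper = 34, 2·y_collating + 1·y_paper = 24.
This yields shadow prices y_collating = 9.5, y_paper = 5.
Reduced cost of booklets: c₃ − yᵀa₃ = 55 − (9.5·4 + 5·5) = 55 − 63 = -8.

-8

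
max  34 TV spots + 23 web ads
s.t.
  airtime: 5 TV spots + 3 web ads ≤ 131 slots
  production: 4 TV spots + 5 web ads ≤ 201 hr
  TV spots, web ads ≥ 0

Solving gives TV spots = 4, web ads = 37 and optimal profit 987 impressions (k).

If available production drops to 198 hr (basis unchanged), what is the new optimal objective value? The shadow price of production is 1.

Δb = -3, so new z* = 987 + (1)·(-3) = 987 − 3 = 984.

984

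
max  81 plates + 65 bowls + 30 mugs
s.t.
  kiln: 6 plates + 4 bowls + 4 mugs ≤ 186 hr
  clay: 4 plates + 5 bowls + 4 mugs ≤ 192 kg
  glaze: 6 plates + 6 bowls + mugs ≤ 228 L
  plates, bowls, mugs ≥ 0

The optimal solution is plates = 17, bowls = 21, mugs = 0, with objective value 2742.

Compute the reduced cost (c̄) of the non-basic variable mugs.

At the optimum: kiln uses 186 of 186 (binding); clay uses 173 of 192 (slack = 19); glaze uses 228 of 228 (binding).
Slack constraints have shadow price 0 (complementary slackness).
Dual feasibility on the basic columns requires 6·y_kiln + 6·y_glaze = 81, 4·y_kiln + 6·y_glaze = 65.
Solving: y_kiln = 8, y_glaze = 5.5.
Reduced cost of mugs: c₃ − yᵀa₃ = 30 − (8·4 + 5.5·1) = 30 − 37.5 = -7.5.

-7.5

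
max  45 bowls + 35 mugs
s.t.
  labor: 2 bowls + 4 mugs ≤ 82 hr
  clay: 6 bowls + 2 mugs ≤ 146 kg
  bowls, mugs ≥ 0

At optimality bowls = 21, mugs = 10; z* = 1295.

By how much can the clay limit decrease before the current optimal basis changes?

105

Binding constraints: labor, clay. The basis is B = [[2,4],[6,2]] with det -20.
Per unit decrease in clay, x* moves by d = (-0.2, 0.1).
The basis stays optimal until bowls reaches 0; allowable decrease = 105 kg.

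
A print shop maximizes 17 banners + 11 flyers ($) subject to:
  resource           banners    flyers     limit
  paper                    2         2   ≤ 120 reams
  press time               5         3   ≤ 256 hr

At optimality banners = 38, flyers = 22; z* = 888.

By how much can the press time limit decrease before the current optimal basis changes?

76

Binding constraints: paper, press time. The basis is B = [[2,2],[5,3]] with det -4.
Per unit decrease in press time, x* moves by d = (-0.5, 0.5).
The basis stays optimal until banners reaches 0; allowable decrease = 76 hr.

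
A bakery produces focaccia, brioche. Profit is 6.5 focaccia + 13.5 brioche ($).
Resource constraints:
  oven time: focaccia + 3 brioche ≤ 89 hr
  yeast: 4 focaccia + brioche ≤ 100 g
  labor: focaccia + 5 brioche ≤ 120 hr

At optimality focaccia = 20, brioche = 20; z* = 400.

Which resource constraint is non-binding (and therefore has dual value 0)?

oven time

oven time: 80/89 (slack 9)
yeast: 100/100 (binding)
labor: 120/120 (binding)
By complementary slackness, a constraint with positive slack has shadow price 0 → oven time.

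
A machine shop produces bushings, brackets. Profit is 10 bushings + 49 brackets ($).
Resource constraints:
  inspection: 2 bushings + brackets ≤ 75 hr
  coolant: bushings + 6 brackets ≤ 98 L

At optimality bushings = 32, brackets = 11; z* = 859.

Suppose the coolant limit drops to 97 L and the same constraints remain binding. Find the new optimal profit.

851

At the optimum: inspection uses 75 of 75 (binding); coolant uses 98 of 98 (binding).
From A_Bᵀ y = c: 2·y_inspection + 1·y_coolant = 10; 1·y_inspection + 6·y_coolant = 49.
→ y_inspection = 1 and y_coolant = 8.
Δz = y_coolant·Δb = 8 × (-1) = -8, so new z* = 859 − 8 = 851.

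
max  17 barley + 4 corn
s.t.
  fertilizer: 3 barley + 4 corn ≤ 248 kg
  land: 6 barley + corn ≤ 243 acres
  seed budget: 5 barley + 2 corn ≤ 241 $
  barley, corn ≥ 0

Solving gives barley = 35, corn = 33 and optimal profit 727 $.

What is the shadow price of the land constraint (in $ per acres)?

Check each constraint at x*: fertilizer 237/248 (slack 11); land 243/243 (tight); seed budget 241/241 (tight).
By complementary slackness, y = 0 for the non-binding constraint.
The binding rows give the dual system: 6·y_land + 5·y_seed budget = 17 and 1·y_land + 2·y_seed budget = 4.
This yields shadow prices y_land = 2, y_seed budget = 1.
Shadow price of land = 2.

2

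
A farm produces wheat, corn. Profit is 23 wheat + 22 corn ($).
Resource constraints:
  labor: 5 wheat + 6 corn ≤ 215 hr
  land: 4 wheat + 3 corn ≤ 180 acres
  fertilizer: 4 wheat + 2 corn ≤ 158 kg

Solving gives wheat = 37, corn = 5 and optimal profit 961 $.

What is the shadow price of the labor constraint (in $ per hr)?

Binding: labor and fertilizer. Non-binding: land (17 unused).
Since land is not tight, its dual is 0.
From A_Bᵀ y = c: 5·y_labor + 4·y_fertilizer = 23; 6·y_labor + 2·y_fertilizer = 22.
Solving: y_labor = 3, y_fertilizer = 2.
Shadow price of labor = 3.

3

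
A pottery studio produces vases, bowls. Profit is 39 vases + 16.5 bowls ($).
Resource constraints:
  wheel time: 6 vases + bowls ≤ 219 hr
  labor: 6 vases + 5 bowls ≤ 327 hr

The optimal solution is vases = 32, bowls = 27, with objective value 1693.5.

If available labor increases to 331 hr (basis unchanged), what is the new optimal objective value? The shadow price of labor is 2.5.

Δb = 4, so new z* = 1693.5 + (2.5)·(4) = 1693.5 + 10 = 1703.5.

1703.5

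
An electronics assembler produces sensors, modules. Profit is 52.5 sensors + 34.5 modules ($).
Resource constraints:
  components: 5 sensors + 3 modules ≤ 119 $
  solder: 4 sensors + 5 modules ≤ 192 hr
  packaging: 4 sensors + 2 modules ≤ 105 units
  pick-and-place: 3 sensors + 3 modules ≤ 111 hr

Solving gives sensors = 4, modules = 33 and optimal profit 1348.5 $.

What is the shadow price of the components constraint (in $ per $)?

Binding: components and pick-and-place. Non-binding: solder (11 unused), packaging (23 unused).
Slack constraints have shadow price 0 (complementary slackness).
The binding rows give the dual system: 5·y_components + 3·y_pick-and-place = 52.5 and 3·y_components + 3·y_pick-and-place = 34.5.
Solving: y_components = 9, y_pick-and-place = 2.5.
Shadow price of components = 9.

9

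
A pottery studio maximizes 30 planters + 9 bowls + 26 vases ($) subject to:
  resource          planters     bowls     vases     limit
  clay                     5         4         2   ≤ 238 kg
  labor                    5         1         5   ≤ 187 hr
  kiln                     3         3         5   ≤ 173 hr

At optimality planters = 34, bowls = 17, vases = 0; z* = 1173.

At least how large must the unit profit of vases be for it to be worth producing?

Binding: clay and labor. Non-binding: kiln (20 unused).
Slack constraints have shadow price 0 (complementary slackness).
From A_Bᵀ y = c: 5·y_clay + 5·y_labor = 30; 4·y_clay + 1·y_labor = 9.
→ y_clay = 1 and y_labor = 5.
vases enters the basis when its profit ≥ yᵀa₃ = 1·2 + 5·5 = 27.

27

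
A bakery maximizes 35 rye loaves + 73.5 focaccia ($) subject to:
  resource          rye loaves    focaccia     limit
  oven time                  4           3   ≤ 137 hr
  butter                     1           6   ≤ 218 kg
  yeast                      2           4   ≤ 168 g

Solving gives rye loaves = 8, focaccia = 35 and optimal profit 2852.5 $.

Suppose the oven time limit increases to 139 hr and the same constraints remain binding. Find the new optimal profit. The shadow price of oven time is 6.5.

Δb = 2, so new z* = 2852.5 + (6.5)·(2) = 2852.5 + 13 = 2865.5.

2865.5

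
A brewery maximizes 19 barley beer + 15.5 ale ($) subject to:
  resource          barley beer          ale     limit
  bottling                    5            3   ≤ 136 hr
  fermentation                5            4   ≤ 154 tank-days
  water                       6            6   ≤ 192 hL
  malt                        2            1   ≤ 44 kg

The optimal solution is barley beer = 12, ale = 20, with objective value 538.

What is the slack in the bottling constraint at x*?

bottling used = 5·12 + 3·20 = 120; slack = 136 − 120 = 16.

16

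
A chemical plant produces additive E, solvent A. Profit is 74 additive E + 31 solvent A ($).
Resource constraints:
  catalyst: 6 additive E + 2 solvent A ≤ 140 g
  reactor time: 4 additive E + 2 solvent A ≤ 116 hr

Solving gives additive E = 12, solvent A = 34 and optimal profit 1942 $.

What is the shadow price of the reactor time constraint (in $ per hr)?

9.5

At the optimum: catalyst uses 140 of 140 (binding); reactor time uses 116 of 116 (binding).
From A_Bᵀ y = c: 6·y_catalyst + 4·y_reactor time = 74; 2·y_catalyst + 2·y_reactor time = 31.
This yields shadow prices y_catalyst = 6, y_reactor time = 9.5.
Shadow price of reactor time = 9.5.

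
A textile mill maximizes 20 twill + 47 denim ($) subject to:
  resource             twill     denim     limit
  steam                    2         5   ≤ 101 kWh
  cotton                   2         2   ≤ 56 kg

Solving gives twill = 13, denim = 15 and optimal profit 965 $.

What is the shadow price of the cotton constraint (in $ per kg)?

1

At the optimum: steam uses 101 of 101 (binding); cotton uses 56 of 56 (binding).
From A_Bᵀ y = c: 2·y_steam + 2·y_cotton = 20; 5·y_steam + 2·y_cotton = 47.
This yields shadow prices y_steam = 9, y_cotton = 1.
Shadow price of cotton = 1.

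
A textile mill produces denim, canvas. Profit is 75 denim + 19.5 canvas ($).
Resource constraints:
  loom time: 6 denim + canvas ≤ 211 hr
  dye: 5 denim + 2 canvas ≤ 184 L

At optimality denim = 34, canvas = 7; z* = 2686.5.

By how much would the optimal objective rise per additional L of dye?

At the optimum: loom time uses 211 of 211 (binding); dye uses 184 of 184 (binding).
From A_Bᵀ y = c: 6·y_loom time + 5·y_dye = 75; 1·y_loom time + 2·y_dye = 19.5.
Solving: y_loom time = 7.5, y_dye = 6.
Shadow price of dye = 6.

6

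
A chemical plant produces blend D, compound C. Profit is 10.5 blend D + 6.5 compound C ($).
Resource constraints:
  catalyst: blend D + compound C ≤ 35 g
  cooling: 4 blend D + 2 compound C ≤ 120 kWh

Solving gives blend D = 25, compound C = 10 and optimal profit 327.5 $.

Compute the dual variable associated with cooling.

2

Both catalyst and cooling are binding at x*.
Dual feasibility on the basic columns requires 1·y_catalyst + 4·y_cooling = 10.5, 1·y_catalyst + 2·y_cooling = 6.5.
This yields shadow prices y_catalyst = 2.5, y_cooling = 2.
Shadow price of cooling = 2.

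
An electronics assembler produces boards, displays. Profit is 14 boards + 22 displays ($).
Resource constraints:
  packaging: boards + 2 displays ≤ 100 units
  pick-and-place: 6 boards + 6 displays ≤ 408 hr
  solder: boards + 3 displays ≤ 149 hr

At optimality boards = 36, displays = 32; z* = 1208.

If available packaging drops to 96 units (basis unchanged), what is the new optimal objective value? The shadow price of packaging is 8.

Δb = -4, so new z* = 1208 + (8)·(-4) = 1208 − 32 = 1176.

1176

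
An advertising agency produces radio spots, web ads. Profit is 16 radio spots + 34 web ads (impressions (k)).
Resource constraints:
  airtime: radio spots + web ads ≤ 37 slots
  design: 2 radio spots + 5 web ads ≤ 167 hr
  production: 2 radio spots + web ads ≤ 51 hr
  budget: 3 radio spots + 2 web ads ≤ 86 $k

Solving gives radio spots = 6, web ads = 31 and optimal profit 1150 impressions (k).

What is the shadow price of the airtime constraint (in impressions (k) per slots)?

At the optimum: airtime uses 37 of 37 (binding); design uses 167 of 167 (binding); production uses 43 of 51 (slack = 8); budget uses 80 of 86 (slack = 6).
Since production, budget are not tight, their duals are 0.
Dual feasibility on the basic columns requires 1·y_airtime + 2·y_design = 16, 1·y_airtime + 5·y_design = 34.
→ y_airtime = 4 and y_design = 6.
Shadow price of airtime = 4.

4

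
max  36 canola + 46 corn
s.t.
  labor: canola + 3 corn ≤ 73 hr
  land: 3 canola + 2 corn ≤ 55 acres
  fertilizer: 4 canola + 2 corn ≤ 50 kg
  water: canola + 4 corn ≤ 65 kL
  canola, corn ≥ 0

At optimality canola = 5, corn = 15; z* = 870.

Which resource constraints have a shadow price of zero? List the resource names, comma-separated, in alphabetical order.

labor: 50/73 (slack 23)
land: 45/55 (slack 10)
fertilizer: 50/50 (binding)
water: 65/65 (binding)
By complementary slackness, a constraint with positive slack has shadow price 0 → labor, land.

labor, land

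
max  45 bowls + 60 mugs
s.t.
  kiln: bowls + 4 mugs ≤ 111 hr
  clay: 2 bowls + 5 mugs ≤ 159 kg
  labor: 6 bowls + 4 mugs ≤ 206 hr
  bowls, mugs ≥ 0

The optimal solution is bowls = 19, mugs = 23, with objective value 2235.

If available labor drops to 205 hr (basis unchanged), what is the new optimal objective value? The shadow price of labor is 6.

2229

Δb = -1, so new z* = 2235 + (6)·(-1) = 2235 − 6 = 2229.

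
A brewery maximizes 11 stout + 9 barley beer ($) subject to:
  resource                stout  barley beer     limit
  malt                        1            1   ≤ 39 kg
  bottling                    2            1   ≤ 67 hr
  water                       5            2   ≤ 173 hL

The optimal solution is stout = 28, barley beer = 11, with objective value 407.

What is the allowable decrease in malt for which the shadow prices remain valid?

Binding constraints: malt, bottling. The basis is B = [[1,1],[2,1]] with det -1.
Per unit decrease in malt, x* moves by d = (1, -2).
The basis stays optimal until barley beer reaches 0; allowable decrease = 5.5 kg.

5.5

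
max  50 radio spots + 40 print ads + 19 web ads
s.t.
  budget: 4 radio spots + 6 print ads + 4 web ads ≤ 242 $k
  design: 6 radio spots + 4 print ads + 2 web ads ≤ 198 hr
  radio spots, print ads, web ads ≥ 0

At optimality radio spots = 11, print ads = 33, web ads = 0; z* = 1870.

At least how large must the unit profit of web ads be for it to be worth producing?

22

Check each constraint at x*: budget 242/242 (tight); design 198/198 (tight).
The binding rows give the dual system: 4·y_budget + 6·y_design = 50 and 6·y_budget + 4·y_design = 40.
This yields shadow prices y_budget = 2, y_design = 7.
web ads enters the basis when its profit ≥ yᵀa₃ = 2·4 + 7·2 = 22.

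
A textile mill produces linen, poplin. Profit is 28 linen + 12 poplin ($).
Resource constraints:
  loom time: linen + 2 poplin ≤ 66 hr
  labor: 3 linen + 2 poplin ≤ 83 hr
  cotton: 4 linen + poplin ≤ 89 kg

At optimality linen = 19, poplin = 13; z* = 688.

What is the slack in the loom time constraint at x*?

21

loom time used = 1·19 + 2·13 = 45; slack = 66 − 45 = 21.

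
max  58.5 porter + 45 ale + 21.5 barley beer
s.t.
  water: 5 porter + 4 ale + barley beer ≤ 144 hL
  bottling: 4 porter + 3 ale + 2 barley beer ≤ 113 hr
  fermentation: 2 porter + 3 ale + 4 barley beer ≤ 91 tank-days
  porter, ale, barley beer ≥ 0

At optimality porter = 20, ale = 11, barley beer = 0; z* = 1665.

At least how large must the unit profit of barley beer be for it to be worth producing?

Binding: water and bottling. Non-binding: fermentation (18 unused).
Since fermentation is not tight, its dual is 0.
Dual feasibility on the basic columns requires 5·y_water + 4·y_bottling = 58.5, 4·y_water + 3·y_bottling = 45.
→ y_water = 4.5 and y_bottling = 9.
barley beer enters the basis when its profit ≥ yᵀa₃ = 4.5·1 + 9·2 = 22.5.

22.5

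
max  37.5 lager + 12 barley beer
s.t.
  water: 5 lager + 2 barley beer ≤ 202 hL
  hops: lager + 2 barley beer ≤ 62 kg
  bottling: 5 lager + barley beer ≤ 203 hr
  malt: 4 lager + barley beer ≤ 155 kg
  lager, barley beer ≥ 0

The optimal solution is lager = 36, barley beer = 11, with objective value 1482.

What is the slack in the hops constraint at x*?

hops used = 1·36 + 2·11 = 58; slack = 62 − 58 = 4.

4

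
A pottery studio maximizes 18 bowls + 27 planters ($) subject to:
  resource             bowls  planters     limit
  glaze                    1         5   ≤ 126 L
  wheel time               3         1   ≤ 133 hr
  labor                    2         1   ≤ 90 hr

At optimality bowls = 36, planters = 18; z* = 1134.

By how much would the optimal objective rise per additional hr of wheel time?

0

At the optimum: glaze uses 126 of 126 (binding); wheel time uses 126 of 133 (slack = 7); labor uses 90 of 90 (binding).
Since wheel time is not tight, its dual is 0.
From A_Bᵀ y = c: 1·y_glaze + 2·y_labor = 18; 5·y_glaze + 1·y_labor = 27.
→ y_glaze = 4 and y_labor = 7.
Shadow price of wheel time = 0.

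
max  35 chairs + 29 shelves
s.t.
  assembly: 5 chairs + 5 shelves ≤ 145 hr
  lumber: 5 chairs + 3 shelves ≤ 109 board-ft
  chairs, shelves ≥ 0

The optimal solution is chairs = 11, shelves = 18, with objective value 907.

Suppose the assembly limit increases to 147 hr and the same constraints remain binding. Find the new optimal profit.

Check each constraint at x*: assembly 145/145 (tight); lumber 109/109 (tight).
From A_Bᵀ y = c: 5·y_assembly + 5·y_lumber = 35; 5·y_assembly + 3·y_lumber = 29.
Solving: y_assembly = 4, y_lumber = 3.
Δz = y_assembly·Δb = 4 × (2) = 8, so new z* = 907 + 8 = 915.

915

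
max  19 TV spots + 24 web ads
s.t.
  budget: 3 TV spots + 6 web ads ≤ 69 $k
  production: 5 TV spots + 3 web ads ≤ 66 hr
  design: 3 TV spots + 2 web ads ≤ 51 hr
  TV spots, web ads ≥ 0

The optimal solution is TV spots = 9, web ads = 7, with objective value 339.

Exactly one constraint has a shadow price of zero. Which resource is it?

design

budget: 69/69 (binding)
production: 66/66 (binding)
design: 41/51 (slack 10)
By complementary slackness, a constraint with positive slack has shadow price 0 → design.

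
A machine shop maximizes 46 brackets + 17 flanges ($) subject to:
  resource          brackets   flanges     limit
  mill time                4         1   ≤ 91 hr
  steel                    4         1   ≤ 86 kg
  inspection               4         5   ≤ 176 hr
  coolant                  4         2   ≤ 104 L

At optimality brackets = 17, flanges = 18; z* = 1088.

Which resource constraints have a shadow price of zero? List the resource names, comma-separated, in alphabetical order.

mill time: 86/91 (slack 5)
steel: 86/86 (binding)
inspection: 158/176 (slack 18)
coolant: 104/104 (binding)
By complementary slackness, a constraint with positive slack has shadow price 0 → inspection, mill time.

inspection, mill time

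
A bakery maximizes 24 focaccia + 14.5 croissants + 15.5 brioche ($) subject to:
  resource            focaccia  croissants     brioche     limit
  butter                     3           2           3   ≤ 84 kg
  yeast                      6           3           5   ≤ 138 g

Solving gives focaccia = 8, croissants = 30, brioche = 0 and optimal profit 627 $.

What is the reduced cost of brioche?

Both butter and yeast are binding at x*.
From A_Bᵀ y = c: 3·y_butter + 6·y_yeast = 24; 2·y_butter + 3·y_yeast = 14.5.
Solving: y_butter = 5, y_yeast = 1.5.
Reduced cost of brioche: c₃ − yᵀa₃ = 15.5 − (5·3 + 1.5·5) = 15.5 − 22.5 = -7.

-7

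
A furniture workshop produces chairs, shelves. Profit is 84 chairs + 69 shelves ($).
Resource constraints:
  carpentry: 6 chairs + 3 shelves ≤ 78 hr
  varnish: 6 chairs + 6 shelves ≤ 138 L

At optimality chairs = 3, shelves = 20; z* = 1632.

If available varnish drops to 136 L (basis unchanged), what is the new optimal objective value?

Both carpentry and varnish are binding at x*.
The binding rows give the dual system: 6·y_carpentry + 6·y_varnish = 84 and 3·y_carpentry + 6·y_varnish = 69.
→ y_carpentry = 5 and y_varnish = 9.
Δz = y_varnish·Δb = 9 × (-2) = -18, so new z* = 1632 − 18 = 1614.

1614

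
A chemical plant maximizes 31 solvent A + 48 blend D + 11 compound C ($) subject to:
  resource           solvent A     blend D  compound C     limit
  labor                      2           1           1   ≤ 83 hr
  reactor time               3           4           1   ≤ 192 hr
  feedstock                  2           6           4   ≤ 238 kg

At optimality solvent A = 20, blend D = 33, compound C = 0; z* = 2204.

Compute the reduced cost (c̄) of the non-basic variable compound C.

-6

Binding: reactor time and feedstock. Non-binding: labor (10 unused).
By complementary slackness, y = 0 for the non-binding constraint.
Dual feasibility on the basic columns requires 3·y_reactor time + 2·y_feedstock = 31, 4·y_reactor time + 6·y_feedstock = 48.
This yields shadow prices y_reactor time = 9, y_feedstock = 2.
Reduced cost of compound C: c₃ − yᵀa₃ = 11 − (9·1 + 2·4) = 11 − 17 = -6.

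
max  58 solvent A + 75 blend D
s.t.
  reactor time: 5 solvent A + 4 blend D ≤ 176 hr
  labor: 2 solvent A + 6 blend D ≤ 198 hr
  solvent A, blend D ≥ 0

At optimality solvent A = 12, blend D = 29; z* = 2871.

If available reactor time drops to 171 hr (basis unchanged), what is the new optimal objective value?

2826

At the optimum: reactor time uses 176 of 176 (binding); labor uses 198 of 198 (binding).
The binding rows give the dual system: 5·y_reactor time + 2·y_labor = 58 and 4·y_reactor time + 6·y_labor = 75.
This yields shadow prices y_reactor time = 9, y_labor = 6.5.
Δz = y_reactor time·Δb = 9 × (-5) = -45, so new z* = 2871 − 45 = 2826.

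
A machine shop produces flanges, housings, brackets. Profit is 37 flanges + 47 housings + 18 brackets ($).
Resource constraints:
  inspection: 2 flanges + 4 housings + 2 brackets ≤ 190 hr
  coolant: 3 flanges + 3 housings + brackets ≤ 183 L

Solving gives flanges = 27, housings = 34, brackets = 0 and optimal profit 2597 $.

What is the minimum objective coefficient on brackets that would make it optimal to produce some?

19

Both inspection and coolant are binding at x*.
Dual feasibility on the basic columns requires 2·y_inspection + 3·y_coolant = 37, 4·y_inspection + 3·y_coolant = 47.
This yields shadow prices y_inspection = 5, y_coolant = 9.
brackets enters the basis when its profit ≥ yᵀa₃ = 5·2 + 9·1 = 19.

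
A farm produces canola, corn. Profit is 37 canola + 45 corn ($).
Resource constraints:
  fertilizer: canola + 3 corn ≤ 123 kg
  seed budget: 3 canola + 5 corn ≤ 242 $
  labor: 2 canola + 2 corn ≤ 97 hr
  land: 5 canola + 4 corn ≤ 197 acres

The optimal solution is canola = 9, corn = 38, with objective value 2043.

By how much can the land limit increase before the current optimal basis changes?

8.25

Binding constraints: fertilizer, land. The basis is B = [[1,3],[5,4]] with det -11.
Per unit increase in land, x* moves by d = (0.2727, -0.0909).
The basis stays optimal until labor becomes binding; allowable increase = 8.25 acres.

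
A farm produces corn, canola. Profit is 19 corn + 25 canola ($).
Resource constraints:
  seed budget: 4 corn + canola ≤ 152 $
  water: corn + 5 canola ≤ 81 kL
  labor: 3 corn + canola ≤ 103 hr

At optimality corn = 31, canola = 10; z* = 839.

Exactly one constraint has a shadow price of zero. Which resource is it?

seed budget

seed budget: 134/152 (slack 18)
water: 81/81 (binding)
labor: 103/103 (binding)
By complementary slackness, a constraint with positive slack has shadow price 0 → seed budget.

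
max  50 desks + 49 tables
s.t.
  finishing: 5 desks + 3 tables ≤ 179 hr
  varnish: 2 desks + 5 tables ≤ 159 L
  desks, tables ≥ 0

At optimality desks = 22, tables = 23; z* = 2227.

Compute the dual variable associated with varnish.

5

Check each constraint at x*: finishing 179/179 (tight); varnish 159/159 (tight).
The binding rows give the dual system: 5·y_finishing + 2·y_varnish = 50 and 3·y_finishing + 5·y_varnish = 49.
→ y_finishing = 8 and y_varnish = 5.
Shadow price of varnish = 5.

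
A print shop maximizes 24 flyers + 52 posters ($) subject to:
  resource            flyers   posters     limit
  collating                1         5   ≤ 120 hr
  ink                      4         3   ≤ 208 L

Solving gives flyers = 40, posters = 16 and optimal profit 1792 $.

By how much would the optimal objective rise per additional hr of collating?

8

Check each constraint at x*: collating 120/120 (tight); ink 208/208 (tight).
Dual feasibility on the basic columns requires 1·y_collating + 4·y_ink = 24, 5·y_collating + 3·y_ink = 52.
Solving: y_collating = 8, y_ink = 4.
Shadow price of collating = 8.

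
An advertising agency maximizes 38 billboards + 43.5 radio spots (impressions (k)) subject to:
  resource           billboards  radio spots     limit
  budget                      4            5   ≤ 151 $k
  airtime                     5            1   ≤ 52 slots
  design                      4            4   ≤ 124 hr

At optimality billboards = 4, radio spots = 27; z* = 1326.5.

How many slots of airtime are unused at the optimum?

5

airtime used = 5·4 + 1·27 = 47; slack = 52 − 47 = 5.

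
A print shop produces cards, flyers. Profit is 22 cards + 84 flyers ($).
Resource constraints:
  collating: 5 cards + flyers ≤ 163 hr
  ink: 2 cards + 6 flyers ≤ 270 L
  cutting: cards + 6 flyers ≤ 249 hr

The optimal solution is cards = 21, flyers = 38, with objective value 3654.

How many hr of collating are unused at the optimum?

20

collating used = 5·21 + 1·38 = 143; slack = 163 − 143 = 20.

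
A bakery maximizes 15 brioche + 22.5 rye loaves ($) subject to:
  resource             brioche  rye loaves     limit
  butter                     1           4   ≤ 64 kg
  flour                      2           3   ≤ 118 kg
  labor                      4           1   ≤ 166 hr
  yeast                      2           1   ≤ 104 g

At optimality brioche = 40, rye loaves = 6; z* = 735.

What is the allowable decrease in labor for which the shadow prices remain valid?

Binding constraints: butter, labor. The basis is B = [[1,4],[4,1]] with det -15.
Per unit decrease in labor, x* moves by d = (-0.2667, 0.0667).
The basis stays optimal until brioche reaches 0; allowable decrease = 150 hr.

150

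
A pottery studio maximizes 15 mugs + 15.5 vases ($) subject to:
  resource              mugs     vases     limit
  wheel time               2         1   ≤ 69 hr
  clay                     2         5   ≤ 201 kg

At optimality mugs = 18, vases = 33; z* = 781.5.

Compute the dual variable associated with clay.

2

Both wheel time and clay are binding at x*.
Dual feasibility on the basic columns requires 2·y_wheel time + 2·y_clay = 15, 1·y_wheel time + 5·y_clay = 15.5.
Solving: y_wheel time = 5.5, y_clay = 2.
Shadow price of clay = 2.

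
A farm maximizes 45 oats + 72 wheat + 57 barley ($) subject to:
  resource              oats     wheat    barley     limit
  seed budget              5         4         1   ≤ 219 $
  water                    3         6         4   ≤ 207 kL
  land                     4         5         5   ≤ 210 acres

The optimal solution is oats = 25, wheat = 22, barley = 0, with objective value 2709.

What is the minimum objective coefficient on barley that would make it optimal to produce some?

Check each constraint at x*: seed budget 213/219 (slack 6); water 207/207 (tight); land 210/210 (tight).
By complementary slackness, y = 0 for the non-binding constraint.
Dual feasibility on the basic columns requires 3·y_water + 4·y_land = 45, 6·y_water + 5·y_land = 72.
This yields shadow prices y_water = 7, y_land = 6.
barley enters the basis when its profit ≥ yᵀa₃ = 7·4 + 6·5 = 58.

58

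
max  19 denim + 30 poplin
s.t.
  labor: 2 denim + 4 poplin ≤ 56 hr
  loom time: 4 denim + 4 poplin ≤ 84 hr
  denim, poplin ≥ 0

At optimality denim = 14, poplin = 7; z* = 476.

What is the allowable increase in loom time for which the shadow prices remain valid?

28

Binding constraints: labor, loom time. The basis is B = [[2,4],[4,4]] with det -8.
Per unit increase in loom time, x* moves by d = (0.5, -0.25).
The basis stays optimal until poplin reaches 0; allowable increase = 28 hr.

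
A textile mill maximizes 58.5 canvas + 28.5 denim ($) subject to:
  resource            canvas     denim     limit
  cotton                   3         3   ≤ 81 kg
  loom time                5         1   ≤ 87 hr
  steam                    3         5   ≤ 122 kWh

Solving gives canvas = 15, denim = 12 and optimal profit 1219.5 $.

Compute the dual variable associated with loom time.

Binding: cotton and loom time. Non-binding: steam (17 unused).
By complementary slackness, y = 0 for the non-binding constraint.
From A_Bᵀ y = c: 3·y_cotton + 5·y_loom time = 58.5; 3·y_cotton + 1·y_loom time = 28.5.
Solving: y_cotton = 7, y_loom time = 7.5.
Shadow price of loom time = 7.5.

7.5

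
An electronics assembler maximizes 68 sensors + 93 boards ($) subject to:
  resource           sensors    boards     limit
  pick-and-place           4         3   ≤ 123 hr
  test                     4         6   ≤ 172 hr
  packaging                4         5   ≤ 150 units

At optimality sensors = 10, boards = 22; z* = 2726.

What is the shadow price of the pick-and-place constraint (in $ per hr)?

Check each constraint at x*: pick-and-place 106/123 (slack 17); test 172/172 (tight); packaging 150/150 (tight).
Since pick-and-place is not tight, its dual is 0.
From A_Bᵀ y = c: 4·y_test + 4·y_packaging = 68; 6·y_test + 5·y_packaging = 93.
This yields shadow prices y_test = 8, y_packaging = 9.
Shadow price of pick-and-place = 0.

0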